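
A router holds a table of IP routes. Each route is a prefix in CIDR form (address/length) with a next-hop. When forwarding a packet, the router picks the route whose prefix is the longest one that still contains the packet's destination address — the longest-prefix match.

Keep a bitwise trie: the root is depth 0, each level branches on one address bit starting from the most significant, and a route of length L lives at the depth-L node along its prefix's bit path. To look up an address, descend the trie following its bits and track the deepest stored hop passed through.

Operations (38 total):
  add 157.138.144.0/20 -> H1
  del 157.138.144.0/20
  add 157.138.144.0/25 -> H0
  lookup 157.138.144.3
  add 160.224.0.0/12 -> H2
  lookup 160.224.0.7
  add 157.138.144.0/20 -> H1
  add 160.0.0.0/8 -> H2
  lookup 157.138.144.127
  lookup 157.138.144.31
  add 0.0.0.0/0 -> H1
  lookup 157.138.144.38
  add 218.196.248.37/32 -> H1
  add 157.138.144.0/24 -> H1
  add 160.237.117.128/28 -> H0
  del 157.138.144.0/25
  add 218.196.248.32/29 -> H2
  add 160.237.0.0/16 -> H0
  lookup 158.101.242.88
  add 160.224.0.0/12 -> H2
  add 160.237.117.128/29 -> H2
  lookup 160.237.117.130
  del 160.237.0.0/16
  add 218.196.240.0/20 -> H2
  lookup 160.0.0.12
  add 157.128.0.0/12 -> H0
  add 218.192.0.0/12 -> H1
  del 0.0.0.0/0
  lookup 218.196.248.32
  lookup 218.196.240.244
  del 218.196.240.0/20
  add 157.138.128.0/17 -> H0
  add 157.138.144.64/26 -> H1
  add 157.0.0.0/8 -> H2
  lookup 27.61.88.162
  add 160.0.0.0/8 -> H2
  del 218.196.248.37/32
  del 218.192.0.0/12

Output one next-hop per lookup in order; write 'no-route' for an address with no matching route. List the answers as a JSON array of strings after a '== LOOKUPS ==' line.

Trace:
  + 157.138.144.0/20 (H1) depth=20
  del 157.138.144.0/20 (clear depth 20)
  + 157.138.144.0/25 (H0) depth=25
  Q 157.138.144.3: descend 1001110110001010100100000 ; hops seen [H0] ; pick H0
  + 160.224.0.0/12 (H2) depth=12
  Q 160.224.0.7: descend 101000001110 ; hops seen [H2] ; pick H2
  + 157.138.144.0/20 (H1) depth=20
  + 160.0.0.0/8 (H2) depth=8
  Q 157.138.144.127: descend 1001110110001010100100000 ; hops seen [H1,H0] ; pick H0
  Q 157.138.144.31: descend 1001110110001010100100000 ; hops seen [H1,H0] ; pick H0
  + 0.0.0.0/0 (H1) depth=0
  Q 157.138.144.38: descend 1001110110001010100100000 ; hops seen [H1,H1,H0] ; pick H0
  + 218.196.248.37/32 (H1) depth=32
  + 157.138.144.0/24 (H1) depth=24
  + 160.237.117.128/28 (H0) depth=28
  del 157.138.144.0/25 (clear depth 25)
  + 218.196.248.32/29 (H2) depth=29
  + 160.237.0.0/16 (H0) depth=16
  Q 158.101.242.88: descend 100111 ; hops seen [H1] ; pick H1
  + 160.224.0.0/12 (H2) depth=12
  + 160.237.117.128/29 (H2) depth=29
  Q 160.237.117.130: descend 10100000111011010111010110000 ; hops seen [H1,H2,H2,H0,H0,H2] ; pick H2
  del 160.237.0.0/16 (clear depth 16)
  + 218.196.240.0/20 (H2) depth=20
  Q 160.0.0.12: descend 10100000 ; hops seen [H1,H2] ; pick H2
  + 157.128.0.0/12 (H0) depth=12
  + 218.192.0.0/12 (H1) depth=12
  del 0.0.0.0/0 (clear depth 0)
  Q 218.196.248.32: descend 11011010110001001111100000100 ; hops seen [H1,H2,H2] ; pick H2
  Q 218.196.240.244: descend 11011010110001001111 ; hops seen [H1,H2] ; pick H2
  del 218.196.240.0/20 (clear depth 20)
  + 157.138.128.0/17 (H0) depth=17
  + 157.138.144.64/26 (H1) depth=26
  + 157.0.0.0/8 (H2) depth=8
  Q 27.61.88.162: descend ε ; hops seen [∅] ; pick no-route
  + 160.0.0.0/8 (H2) depth=8
  del 218.196.248.37/32 (clear depth 32)
  del 218.192.0.0/12 (clear depth 12)

== LOOKUPS ==
["H0","H2","H0","H0","H0","H1","H2","H2","H2","H2","no-route"]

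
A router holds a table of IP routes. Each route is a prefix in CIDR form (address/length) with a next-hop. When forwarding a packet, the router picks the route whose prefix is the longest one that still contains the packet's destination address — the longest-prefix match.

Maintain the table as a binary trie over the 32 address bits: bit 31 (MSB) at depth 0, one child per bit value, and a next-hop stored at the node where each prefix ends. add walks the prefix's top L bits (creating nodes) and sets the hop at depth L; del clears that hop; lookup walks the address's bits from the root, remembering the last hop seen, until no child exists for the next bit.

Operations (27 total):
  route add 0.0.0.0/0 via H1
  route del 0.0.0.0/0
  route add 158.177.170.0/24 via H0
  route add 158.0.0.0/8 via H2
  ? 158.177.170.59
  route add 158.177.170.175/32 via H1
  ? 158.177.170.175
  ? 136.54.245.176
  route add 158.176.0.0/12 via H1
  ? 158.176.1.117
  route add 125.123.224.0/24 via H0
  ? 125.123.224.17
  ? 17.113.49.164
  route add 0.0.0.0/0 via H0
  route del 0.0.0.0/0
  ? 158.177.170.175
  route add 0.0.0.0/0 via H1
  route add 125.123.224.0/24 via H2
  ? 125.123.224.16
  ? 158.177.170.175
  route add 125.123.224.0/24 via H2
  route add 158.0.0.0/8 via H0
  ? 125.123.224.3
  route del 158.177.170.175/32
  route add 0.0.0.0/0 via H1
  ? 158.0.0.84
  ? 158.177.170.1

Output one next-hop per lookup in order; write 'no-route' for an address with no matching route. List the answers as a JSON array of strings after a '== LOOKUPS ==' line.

Apply in order:
  add 0.0.0.0/0 -> H1 at depth 0
  - 0.0.0.0/0 clear@0
  add 158.177.170.0/24 -> H0 at depth 24
  add 158.0.0.0/8 -> H2 at depth 8
  ? 158.177.170.59  path d0:-→d1:-→d2:-→d3:-→d4:-→d5:-→d6:-→d7:-→d8:H2→d9:-→d10:-→d11:-→d12:-→d13:-→d14:-→d15:-→d16:-→d17:-→d18:-→d19:-→d20:-→d21:-→d22:-→d23:-→d24:H0  best=H0
  add 158.177.170.175/32 -> H1 at depth 32
  ? 158.177.170.175  path d0:-→d1:-→d2:-→d3:-→d4:-→d5:-→d6:-→d7:-→d8:H2→d9:-→d10:-→d11:-→d12:-→d13:-→d14:-→d15:-→d16:-→d17:-→d18:-→d19:-→d20:-→d21:-→d22:-→d23:-→d24:H0→d25:-→d26:-→d27:-→d28:-→d29:-→d30:-→d31:-→d32:H1  best=H1
  ? 136.54.245.176  path d0:-→d1:-→d2:-→d3:-  best=no-route
  add 158.176.0.0/12 -> H1 at depth 12
  ? 158.176.1.117  path d0:-→d1:-→d2:-→d3:-→d4:-→d5:-→d6:-→d7:-→d8:H2→d9:-→d10:-→d11:-→d12:H1→d13:-→d14:-→d15:-  best=H1
  add 125.123.224.0/24 -> H0 at depth 24
  ? 125.123.224.17  path d0:-→d1:-→d2:-→d3:-→d4:-→d5:-→d6:-→d7:-→d8:-→d9:-→d10:-→d11:-→d12:-→d13:-→d14:-→d15:-→d16:-→d17:-→d18:-→d19:-→d20:-→d21:-→d22:-→d23:-→d24:H0  best=H0
  ? 17.113.49.164  path d0:-→d1:-  best=no-route
  add 0.0.0.0/0 -> H0 at depth 0
  - 0.0.0.0/0 clear@0
  ? 158.177.170.175  path d0:-→d1:-→d2:-→d3:-→d4:-→d5:-→d6:-→d7:-→d8:H2→d9:-→d10:-→d11:-→d12:H1→d13:-→d14:-→d15:-→d16:-→d17:-→d18:-→d19:-→d20:-→d21:-→d22:-→d23:-→d24:H0→d25:-→d26:-→d27:-→d28:-→d29:-→d30:-→d31:-→d32:H1  best=H1
  add 0.0.0.0/0 -> H1 at depth 0
  add 125.123.224.0/24 -> H2 at depth 24
  ? 125.123.224.16  path d0:H1→d1:-→d2:-→d3:-→d4:-→d5:-→d6:-→d7:-→d8:-→d9:-→d10:-→d11:-→d12:-→d13:-→d14:-→d15:-→d16:-→d17:-→d18:-→d19:-→d20:-→d21:-→d22:-→d23:-→d24:H2  best=H2
  ? 158.177.170.175  path d0:H1→d1:-→d2:-→d3:-→d4:-→d5:-→d6:-→d7:-→d8:H2→d9:-→d10:-→d11:-→d12:H1→d13:-→d14:-→d15:-→d16:-→d17:-→d18:-→d19:-→d20:-→d21:-→d22:-→d23:-→d24:H0→d25:-→d26:-→d27:-→d28:-→d29:-→d30:-→d31:-→d32:H1  best=H1
  add 125.123.224.0/24 -> H2 at depth 24
  add 158.0.0.0/8 -> H0 at depth 8
  ? 125.123.224.3  path d0:H1→d1:-→d2:-→d3:-→d4:-→d5:-→d6:-→d7:-→d8:-→d9:-→d10:-→d11:-→d12:-→d13:-→d14:-→d15:-→d16:-→d17:-→d18:-→d19:-→d20:-→d21:-→d22:-→d23:-→d24:H2  best=H2
  - 158.177.170.175/32 clear@32
  add 0.0.0.0/0 -> H1 at depth 0
  ? 158.0.0.84  path d0:H1→d1:-→d2:-→d3:-→d4:-→d5:-→d6:-→d7:-→d8:H0  best=H0
  ? 158.177.170.1  path d0:H1→d1:-→d2:-→d3:-→d4:-→d5:-→d6:-→d7:-→d8:H0→d9:-→d10:-→d11:-→d12:H1→d13:-→d14:-→d15:-→d16:-→d17:-→d18:-→d19:-→d20:-→d21:-→d22:-→d23:-→d24:H0  best=H0

== LOOKUPS ==
["H0","H1","no-route","H1","H0","no-route","H1","H2","H1","H2","H0","H0"]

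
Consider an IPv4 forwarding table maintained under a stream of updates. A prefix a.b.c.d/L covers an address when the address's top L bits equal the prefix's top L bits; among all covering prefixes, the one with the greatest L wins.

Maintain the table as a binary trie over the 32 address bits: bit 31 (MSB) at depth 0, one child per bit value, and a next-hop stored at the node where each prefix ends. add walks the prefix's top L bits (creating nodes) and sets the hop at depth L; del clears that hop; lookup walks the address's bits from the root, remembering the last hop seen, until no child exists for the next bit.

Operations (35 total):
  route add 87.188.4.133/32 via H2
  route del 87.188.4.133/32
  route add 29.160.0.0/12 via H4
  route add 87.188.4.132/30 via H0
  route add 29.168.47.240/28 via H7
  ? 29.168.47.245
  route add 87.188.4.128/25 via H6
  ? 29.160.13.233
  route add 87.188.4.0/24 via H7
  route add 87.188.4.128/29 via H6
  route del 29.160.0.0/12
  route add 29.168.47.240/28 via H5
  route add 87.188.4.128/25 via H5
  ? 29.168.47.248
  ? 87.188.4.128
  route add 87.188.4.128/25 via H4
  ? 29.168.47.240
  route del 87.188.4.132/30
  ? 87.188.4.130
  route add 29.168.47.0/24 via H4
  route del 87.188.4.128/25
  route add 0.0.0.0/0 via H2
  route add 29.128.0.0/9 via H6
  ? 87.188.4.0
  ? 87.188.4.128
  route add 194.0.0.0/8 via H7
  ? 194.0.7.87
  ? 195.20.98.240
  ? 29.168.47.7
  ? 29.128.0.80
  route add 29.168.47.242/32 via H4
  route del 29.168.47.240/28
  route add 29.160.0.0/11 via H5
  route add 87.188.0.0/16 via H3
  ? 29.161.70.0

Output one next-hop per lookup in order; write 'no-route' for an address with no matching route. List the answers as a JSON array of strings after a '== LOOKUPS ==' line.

Trace:
  add 87.188.4.133/32 -> H2 at depth 32
  del 87.188.4.133/32 (clear depth 32)
  add 29.160.0.0/12 -> H4 at depth 12
  add 87.188.4.132/30 -> H0 at depth 30
  add 29.168.47.240/28 -> H7 at depth 28
  Q 29.168.47.245: descend 0001110110101000001011111111 ; hops seen [H4,H7] ; pick H7
  add 87.188.4.128/25 -> H6 at depth 25
  Q 29.160.13.233: descend 000111011010 ; hops seen [H4] ; pick H4
  add 87.188.4.0/24 -> H7 at depth 24
  add 87.188.4.128/29 -> H6 at depth 29
  del 29.160.0.0/12 (clear depth 12)
  add 29.168.47.240/28 -> H5 at depth 28
  add 87.188.4.128/25 -> H5 at depth 25
  Q 29.168.47.248: descend 0001110110101000001011111111 ; hops seen [H5] ; pick H5
  Q 87.188.4.128: descend 01010111101111000000010010000 ; hops seen [H7,H5,H6] ; pick H6
  add 87.188.4.128/25 -> H4 at depth 25
  Q 29.168.47.240: descend 0001110110101000001011111111 ; hops seen [H5] ; pick H5
  del 87.188.4.132/30 (clear depth 30)
  Q 87.188.4.130: descend 01010111101111000000010010000 ; hops seen [H7,H4,H6] ; pick H6
  add 29.168.47.0/24 -> H4 at depth 24
  del 87.188.4.128/25 (clear depth 25)
  add 0.0.0.0/0 -> H2 at depth 0
  add 29.128.0.0/9 -> H6 at depth 9
  Q 87.188.4.0: descend 010101111011110000000100 ; hops seen [H2,H7] ; pick H7
  Q 87.188.4.128: descend 01010111101111000000010010000 ; hops seen [H2,H7,H6] ; pick H6
  add 194.0.0.0/8 -> H7 at depth 8
  Q 194.0.7.87: descend 11000010 ; hops seen [H2,H7] ; pick H7
  Q 195.20.98.240: descend 1100001 ; hops seen [H2] ; pick H2
  Q 29.168.47.7: descend 000111011010100000101111 ; hops seen [H2,H6,H4] ; pick H4
  Q 29.128.0.80: descend 0001110110 ; hops seen [H2,H6] ; pick H6
  add 29.168.47.242/32 -> H4 at depth 32
  del 29.168.47.240/28 (clear depth 28)
  add 29.160.0.0/11 -> H5 at depth 11
  add 87.188.0.0/16 -> H3 at depth 16
  Q 29.161.70.0: descend 000111011010 ; hops seen [H2,H6,H5] ; pick H5

== LOOKUPS ==
["H7","H4","H5","H6","H5","H6","H7","H6","H7","H2","H4","H6","H5"]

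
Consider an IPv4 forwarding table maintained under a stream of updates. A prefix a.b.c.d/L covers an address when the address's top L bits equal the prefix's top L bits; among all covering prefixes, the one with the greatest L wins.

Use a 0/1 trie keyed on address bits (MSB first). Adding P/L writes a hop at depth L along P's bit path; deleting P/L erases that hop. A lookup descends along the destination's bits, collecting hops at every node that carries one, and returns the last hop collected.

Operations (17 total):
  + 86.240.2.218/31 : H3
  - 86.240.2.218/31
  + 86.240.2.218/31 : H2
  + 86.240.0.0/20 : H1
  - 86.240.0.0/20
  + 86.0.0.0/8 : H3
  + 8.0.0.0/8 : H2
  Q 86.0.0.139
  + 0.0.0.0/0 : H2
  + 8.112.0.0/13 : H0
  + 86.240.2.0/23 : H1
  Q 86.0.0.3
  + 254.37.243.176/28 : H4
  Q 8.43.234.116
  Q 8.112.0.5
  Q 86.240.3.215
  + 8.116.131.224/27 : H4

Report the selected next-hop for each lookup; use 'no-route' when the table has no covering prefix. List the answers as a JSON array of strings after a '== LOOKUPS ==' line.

Apply in order:
  + 86.240.2.218/31 (H3) depth=31
  - 86.240.2.218/31 clear@31
  + 86.240.2.218/31 (H2) depth=31
  + 86.240.0.0/20 (H1) depth=20
  - 86.240.0.0/20 clear@20
  + 86.0.0.0/8 (H3) depth=8
  + 8.0.0.0/8 (H2) depth=8
  lookup 86.0.0.139: bits 01010110 walk d0:-→d1:-→d2:-→d3:-→d4:-→d5:-→d6:-→d7:-→d8:H3 -> H3
  + 0.0.0.0/0 (H2) depth=0
  + 8.112.0.0/13 (H0) depth=13
  + 86.240.2.0/23 (H1) depth=23
  lookup 86.0.0.3: bits 01010110 walk d0:H2→d1:-→d2:-→d3:-→d4:-→d5:-→d6:-→d7:-→d8:H3 -> H3
  + 254.37.243.176/28 (H4) depth=28
  lookup 8.43.234.116: bits 000010000 walk d0:H2→d1:-→d2:-→d3:-→d4:-→d5:-→d6:-→d7:-→d8:H2→d9:- -> H2
  lookup 8.112.0.5: bits 0000100001110 walk d0:H2→d1:-→d2:-→d3:-→d4:-→d5:-→d6:-→d7:-→d8:H2→d9:-→d10:-→d11:-→d12:-→d13:H0 -> H0
  lookup 86.240.3.215: bits 01010110111100000000001 walk d0:H2→d1:-→d2:-→d3:-→d4:-→d5:-→d6:-→d7:-→d8:H3→d9:-→d10:-→d11:-→d12:-→d13:-→d14:-→d15:-→d16:-→d17:-→d18:-→d19:-→d20:-→d21:-→d22:-→d23:H1 -> H1
  + 8.116.131.224/27 (H4) depth=27

== LOOKUPS ==
["H3","H3","H2","H0","H1"]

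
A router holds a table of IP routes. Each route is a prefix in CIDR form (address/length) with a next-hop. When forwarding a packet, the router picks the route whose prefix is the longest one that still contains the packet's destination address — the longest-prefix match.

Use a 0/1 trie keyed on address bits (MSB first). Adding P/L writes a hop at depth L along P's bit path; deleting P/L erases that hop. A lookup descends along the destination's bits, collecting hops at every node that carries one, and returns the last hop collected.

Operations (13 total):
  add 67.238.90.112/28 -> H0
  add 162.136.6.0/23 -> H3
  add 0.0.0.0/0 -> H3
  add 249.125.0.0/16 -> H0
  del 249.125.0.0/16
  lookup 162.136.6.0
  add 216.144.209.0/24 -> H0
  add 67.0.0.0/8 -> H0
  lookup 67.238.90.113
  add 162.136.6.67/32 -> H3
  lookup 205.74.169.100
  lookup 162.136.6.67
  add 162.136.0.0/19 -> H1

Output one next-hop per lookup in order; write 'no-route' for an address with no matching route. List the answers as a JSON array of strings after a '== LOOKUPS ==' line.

Process each operation:
  add 67.238.90.112/28 -> H0 at depth 28
  add 162.136.6.0/23 -> H3 at depth 23
  add 0.0.0.0/0 -> H3 at depth 0
  add 249.125.0.0/16 -> H0 at depth 16
  del 249.125.0.0/16 (clear depth 16)
  Q 162.136.6.0: descend 10100010100010000000011 ; hops seen [H3,H3] ; pick H3
  add 216.144.209.0/24 -> H0 at depth 24
  add 67.0.0.0/8 -> H0 at depth 8
  Q 67.238.90.113: descend 0100001111101110010110100111 ; hops seen [H3,H0,H0] ; pick H0
  add 162.136.6.67/32 -> H3 at depth 32
  Q 205.74.169.100: descend 110 ; hops seen [H3] ; pick H3
  Q 162.136.6.67: descend 10100010100010000000011001000011 ; hops seen [H3,H3,H3] ; pick H3
  add 162.136.0.0/19 -> H1 at depth 19

== LOOKUPS ==
["H3","H0","H3","H3"]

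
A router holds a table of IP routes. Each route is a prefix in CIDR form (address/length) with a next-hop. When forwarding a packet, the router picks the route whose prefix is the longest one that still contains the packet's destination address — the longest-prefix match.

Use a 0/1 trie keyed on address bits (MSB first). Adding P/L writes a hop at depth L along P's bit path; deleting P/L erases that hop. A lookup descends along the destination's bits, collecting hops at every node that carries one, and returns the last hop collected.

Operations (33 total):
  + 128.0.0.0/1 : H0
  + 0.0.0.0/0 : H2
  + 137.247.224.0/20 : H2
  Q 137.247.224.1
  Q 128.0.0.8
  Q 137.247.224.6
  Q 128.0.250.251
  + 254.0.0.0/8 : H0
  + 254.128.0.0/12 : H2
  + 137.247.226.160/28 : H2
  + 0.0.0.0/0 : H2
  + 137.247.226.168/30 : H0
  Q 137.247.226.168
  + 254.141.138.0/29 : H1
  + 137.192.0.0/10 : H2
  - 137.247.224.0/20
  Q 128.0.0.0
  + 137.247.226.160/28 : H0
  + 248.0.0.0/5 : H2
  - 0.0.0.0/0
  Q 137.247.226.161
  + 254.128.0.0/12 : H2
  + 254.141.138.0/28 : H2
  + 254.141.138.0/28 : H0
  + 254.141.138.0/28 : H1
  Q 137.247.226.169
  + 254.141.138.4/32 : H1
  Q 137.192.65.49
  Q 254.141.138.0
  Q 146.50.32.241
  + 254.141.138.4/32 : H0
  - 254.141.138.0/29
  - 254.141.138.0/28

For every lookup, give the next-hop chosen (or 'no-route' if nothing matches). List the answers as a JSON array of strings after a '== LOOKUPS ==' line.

Apply in order:
  add 128.0.0.0/1 -> H0 at depth 1
  add 0.0.0.0/0 -> H2 at depth 0
  add 137.247.224.0/20 -> H2 at depth 20
  Q 137.247.224.1: descend 10001001111101111110 ; hops seen [H2,H0,H2] ; pick H2
  Q 128.0.0.8: descend 1000 ; hops seen [H2,H0] ; pick H0
  Q 137.247.224.6: descend 10001001111101111110 ; hops seen [H2,H0,H2] ; pick H2
  Q 128.0.250.251: descend 1000 ; hops seen [H2,H0] ; pick H0
  add 254.0.0.0/8 -> H0 at depth 8
  add 254.128.0.0/12 -> H2 at depth 12
  add 137.247.226.160/28 -> H2 at depth 28
  add 0.0.0.0/0 -> H2 at depth 0
  add 137.247.226.168/30 -> H0 at depth 30
  Q 137.247.226.168: descend 100010011111011111100010101010 ; hops seen [H2,H0,H2,H2,H0] ; pick H0
  add 254.141.138.0/29 -> H1 at depth 29
  add 137.192.0.0/10 -> H2 at depth 10
  - 137.247.224.0/20 clear@20
  Q 128.0.0.0: descend 1000 ; hops seen [H2,H0] ; pick H0
  add 137.247.226.160/28 -> H0 at depth 28
  add 248.0.0.0/5 -> H2 at depth 5
  - 0.0.0.0/0 clear@0
  Q 137.247.226.161: descend 1000100111110111111000101010 ; hops seen [H0,H2,H0] ; pick H0
  add 254.128.0.0/12 -> H2 at depth 12
  add 254.141.138.0/28 -> H2 at depth 28
  add 254.141.138.0/28 -> H0 at depth 28
  add 254.141.138.0/28 -> H1 at depth 28
  Q 137.247.226.169: descend 100010011111011111100010101010 ; hops seen [H0,H2,H0,H0] ; pick H0
  add 254.141.138.4/32 -> H1 at depth 32
  Q 137.192.65.49: descend 1000100111 ; hops seen [H0,H2] ; pick H2
  Q 254.141.138.0: descend 11111110100011011000101000000 ; hops seen [H0,H2,H0,H2,H1,H1] ; pick H1
  Q 146.50.32.241: descend 100 ; hops seen [H0] ; pick H0
  add 254.141.138.4/32 -> H0 at depth 32
  - 254.141.138.0/29 clear@29
  - 254.141.138.0/28 clear@28

== LOOKUPS ==
["H2","H0","H2","H0","H0","H0","H0","H0","H2","H1","H0"]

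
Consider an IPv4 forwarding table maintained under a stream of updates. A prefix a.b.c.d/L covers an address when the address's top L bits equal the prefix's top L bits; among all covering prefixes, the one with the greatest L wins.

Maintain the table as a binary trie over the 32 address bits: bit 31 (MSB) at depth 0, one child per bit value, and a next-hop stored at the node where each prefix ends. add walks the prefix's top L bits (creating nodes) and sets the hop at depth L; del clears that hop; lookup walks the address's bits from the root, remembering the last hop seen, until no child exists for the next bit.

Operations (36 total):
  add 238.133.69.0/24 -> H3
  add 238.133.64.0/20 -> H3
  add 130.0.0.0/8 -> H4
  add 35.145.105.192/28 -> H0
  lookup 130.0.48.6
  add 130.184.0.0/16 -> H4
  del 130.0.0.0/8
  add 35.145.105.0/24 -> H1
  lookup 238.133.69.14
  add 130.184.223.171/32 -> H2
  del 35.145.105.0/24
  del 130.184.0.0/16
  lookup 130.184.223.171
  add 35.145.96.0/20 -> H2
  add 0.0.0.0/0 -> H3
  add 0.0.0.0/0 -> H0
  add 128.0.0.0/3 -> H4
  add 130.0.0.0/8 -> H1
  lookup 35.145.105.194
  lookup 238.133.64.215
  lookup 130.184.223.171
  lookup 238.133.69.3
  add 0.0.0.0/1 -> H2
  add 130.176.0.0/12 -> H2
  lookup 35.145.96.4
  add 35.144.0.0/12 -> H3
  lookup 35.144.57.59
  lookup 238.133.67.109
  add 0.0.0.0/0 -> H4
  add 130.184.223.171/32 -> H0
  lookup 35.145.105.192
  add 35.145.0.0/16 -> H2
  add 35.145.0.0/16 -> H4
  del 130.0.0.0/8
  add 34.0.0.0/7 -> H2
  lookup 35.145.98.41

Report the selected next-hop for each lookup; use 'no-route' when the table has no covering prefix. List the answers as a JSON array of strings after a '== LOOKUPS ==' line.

Apply in order:
  add 238.133.69.0/24 -> H3 at depth 24
  add 238.133.64.0/20 -> H3 at depth 20
  add 130.0.0.0/8 -> H4 at depth 8
  add 35.145.105.192/28 -> H0 at depth 28
  Q 130.0.48.6: descend 10000010 ; hops seen [H4] ; pick H4
  add 130.184.0.0/16 -> H4 at depth 16
  del 130.0.0.0/8 (clear depth 8)
  add 35.145.105.0/24 -> H1 at depth 24
  Q 238.133.69.14: descend 111011101000010101000101 ; hops seen [H3,H3] ; pick H3
  add 130.184.223.171/32 -> H2 at depth 32
  del 35.145.105.0/24 (clear depth 24)
  del 130.184.0.0/16 (clear depth 16)
  Q 130.184.223.171: descend 10000010101110001101111110101011 ; hops seen [H2] ; pick H2
  add 35.145.96.0/20 -> H2 at depth 20
  add 0.0.0.0/0 -> H3 at depth 0
  add 0.0.0.0/0 -> H0 at depth 0
  add 128.0.0.0/3 -> H4 at depth 3
  add 130.0.0.0/8 -> H1 at depth 8
  Q 35.145.105.194: descend 0010001110010001011010011100 ; hops seen [H0,H2,H0] ; pick H0
  Q 238.133.64.215: descend 111011101000010101000 ; hops seen [H0,H3] ; pick H3
  Q 130.184.223.171: descend 10000010101110001101111110101011 ; hops seen [H0,H4,H1,H2] ; pick H2
  Q 238.133.69.3: descend 111011101000010101000101 ; hops seen [H0,H3,H3] ; pick H3
  add 0.0.0.0/1 -> H2 at depth 1
  add 130.176.0.0/12 -> H2 at depth 12
  Q 35.145.96.4: descend 00100011100100010110 ; hops seen [H0,H2,H2] ; pick H2
  add 35.144.0.0/12 -> H3 at depth 12
  Q 35.144.57.59: descend 001000111001000 ; hops seen [H0,H2,H3] ; pick H3
  Q 238.133.67.109: descend 111011101000010101000 ; hops seen [H0,H3] ; pick H3
  add 0.0.0.0/0 -> H4 at depth 0
  add 130.184.223.171/32 -> H0 at depth 32
  Q 35.145.105.192: descend 0010001110010001011010011100 ; hops seen [H4,H2,H3,H2,H0] ; pick H0
  add 35.145.0.0/16 -> H2 at depth 16
  add 35.145.0.0/16 -> H4 at depth 16
  del 130.0.0.0/8 (clear depth 8)
  add 34.0.0.0/7 -> H2 at depth 7
  Q 35.145.98.41: descend 00100011100100010110 ; hops seen [H4,H2,H2,H3,H4,H2] ; pick H2

== LOOKUPS ==
["H4","H3","H2","H0","H3","H2","H3","H2","H3","H3","H0","H2"]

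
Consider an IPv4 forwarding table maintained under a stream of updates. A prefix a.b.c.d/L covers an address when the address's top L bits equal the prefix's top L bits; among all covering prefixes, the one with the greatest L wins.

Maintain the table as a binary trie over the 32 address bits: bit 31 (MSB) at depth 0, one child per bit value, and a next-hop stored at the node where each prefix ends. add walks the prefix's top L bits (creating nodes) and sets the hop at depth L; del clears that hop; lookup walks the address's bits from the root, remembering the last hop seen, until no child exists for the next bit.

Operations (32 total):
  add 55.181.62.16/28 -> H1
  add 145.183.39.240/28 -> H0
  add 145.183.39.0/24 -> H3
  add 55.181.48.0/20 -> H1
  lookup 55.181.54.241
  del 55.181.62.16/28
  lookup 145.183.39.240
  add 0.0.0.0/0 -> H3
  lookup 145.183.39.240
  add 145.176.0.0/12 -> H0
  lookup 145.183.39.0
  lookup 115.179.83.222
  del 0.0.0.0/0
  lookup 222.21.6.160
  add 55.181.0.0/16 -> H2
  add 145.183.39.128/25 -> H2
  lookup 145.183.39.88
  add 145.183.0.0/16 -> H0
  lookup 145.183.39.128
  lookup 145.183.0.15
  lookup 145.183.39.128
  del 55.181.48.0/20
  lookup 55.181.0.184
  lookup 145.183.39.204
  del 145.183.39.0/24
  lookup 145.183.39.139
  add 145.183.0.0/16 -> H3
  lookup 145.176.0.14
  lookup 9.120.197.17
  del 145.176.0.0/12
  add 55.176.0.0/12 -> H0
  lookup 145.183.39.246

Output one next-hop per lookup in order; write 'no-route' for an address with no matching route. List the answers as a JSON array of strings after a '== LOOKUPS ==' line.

Process each operation:
  + 55.181.62.16/28 (H1) depth=28
  + 145.183.39.240/28 (H0) depth=28
  + 145.183.39.0/24 (H3) depth=24
  + 55.181.48.0/20 (H1) depth=20
  ? 55.181.54.241  path d0:-→d1:-→d2:-→d3:-→d4:-→d5:-→d6:-→d7:-→d8:-→d9:-→d10:-→d11:-→d12:-→d13:-→d14:-→d15:-→d16:-→d17:-→d18:-→d19:-→d20:H1  best=H1
  del 55.181.62.16/28 (clear depth 28)
  ? 145.183.39.240  path d0:-→d1:-→d2:-→d3:-→d4:-→d5:-→d6:-→d7:-→d8:-→d9:-→d10:-→d11:-→d12:-→d13:-→d14:-→d15:-→d16:-→d17:-→d18:-→d19:-→d20:-→d21:-→d22:-→d23:-→d24:H3→d25:-→d26:-→d27:-→d28:H0  best=H0
  + 0.0.0.0/0 (H3) depth=0
  ? 145.183.39.240  path d0:H3→d1:-→d2:-→d3:-→d4:-→d5:-→d6:-→d7:-→d8:-→d9:-→d10:-→d11:-→d12:-→d13:-→d14:-→d15:-→d16:-→d17:-→d18:-→d19:-→d20:-→d21:-→d22:-→d23:-→d24:H3→d25:-→d26:-→d27:-→d28:H0  best=H0
  + 145.176.0.0/12 (H0) depth=12
  ? 145.183.39.0  path d0:H3→d1:-→d2:-→d3:-→d4:-→d5:-→d6:-→d7:-→d8:-→d9:-→d10:-→d11:-→d12:H0→d13:-→d14:-→d15:-→d16:-→d17:-→d18:-→d19:-→d20:-→d21:-→d22:-→d23:-→d24:H3  best=H3
  ? 115.179.83.222  path d0:H3→d1:-  best=H3
  del 0.0.0.0/0 (clear depth 0)
  ? 222.21.6.160  path d0:-→d1:-  best=no-route
  + 55.181.0.0/16 (H2) depth=16
  + 145.183.39.128/25 (H2) depth=25
  ? 145.183.39.88  path d0:-→d1:-→d2:-→d3:-→d4:-→d5:-→d6:-→d7:-→d8:-→d9:-→d10:-→d11:-→d12:H0→d13:-→d14:-→d15:-→d16:-→d17:-→d18:-→d19:-→d20:-→d21:-→d22:-→d23:-→d24:H3  best=H3
  + 145.183.0.0/16 (H0) depth=16
  ? 145.183.39.128  path d0:-→d1:-→d2:-→d3:-→d4:-→d5:-→d6:-→d7:-→d8:-→d9:-→d10:-→d11:-→d12:H0→d13:-→d14:-→d15:-→d16:H0→d17:-→d18:-→d19:-→d20:-→d21:-→d22:-→d23:-→d24:H3→d25:H2  best=H2
  ? 145.183.0.15  path d0:-→d1:-→d2:-→d3:-→d4:-→d5:-→d6:-→d7:-→d8:-→d9:-→d10:-→d11:-→d12:H0→d13:-→d14:-→d15:-→d16:H0→d17:-→d18:-  best=H0
  ? 145.183.39.128  path d0:-→d1:-→d2:-→d3:-→d4:-→d5:-→d6:-→d7:-→d8:-→d9:-→d10:-→d11:-→d12:H0→d13:-→d14:-→d15:-→d16:H0→d17:-→d18:-→d19:-→d20:-→d21:-→d22:-→d23:-→d24:H3→d25:H2  best=H2
  del 55.181.48.0/20 (clear depth 20)
  ? 55.181.0.184  path d0:-→d1:-→d2:-→d3:-→d4:-→d5:-→d6:-→d7:-→d8:-→d9:-→d10:-→d11:-→d12:-→d13:-→d14:-→d15:-→d16:H2→d17:-→d18:-  best=H2
  ? 145.183.39.204  path d0:-→d1:-→d2:-→d3:-→d4:-→d5:-→d6:-→d7:-→d8:-→d9:-→d10:-→d11:-→d12:H0→d13:-→d14:-→d15:-→d16:H0→d17:-→d18:-→d19:-→d20:-→d21:-→d22:-→d23:-→d24:H3→d25:H2→d26:-  best=H2
  del 145.183.39.0/24 (clear depth 24)
  ? 145.183.39.139  path d0:-→d1:-→d2:-→d3:-→d4:-→d5:-→d6:-→d7:-→d8:-→d9:-→d10:-→d11:-→d12:H0→d13:-→d14:-→d15:-→d16:H0→d17:-→d18:-→d19:-→d20:-→d21:-→d22:-→d23:-→d24:-→d25:H2  best=H2
  + 145.183.0.0/16 (H3) depth=16
  ? 145.176.0.14  path d0:-→d1:-→d2:-→d3:-→d4:-→d5:-→d6:-→d7:-→d8:-→d9:-→d10:-→d11:-→d12:H0→d13:-  best=H0
  ? 9.120.197.17  path d0:-→d1:-→d2:-  best=no-route
  del 145.176.0.0/12 (clear depth 12)
  + 55.176.0.0/12 (H0) depth=12
  ? 145.183.39.246  path d0:-→d1:-→d2:-→d3:-→d4:-→d5:-→d6:-→d7:-→d8:-→d9:-→d10:-→d11:-→d12:-→d13:-→d14:-→d15:-→d16:H3→d17:-→d18:-→d19:-→d20:-→d21:-→d22:-→d23:-→d24:-→d25:H2→d26:-→d27:-→d28:H0  best=H0

== LOOKUPS ==
["H1","H0","H0","H3","H3","no-route","H3","H2","H0","H2","H2","H2","H2","H0","no-route","H0"]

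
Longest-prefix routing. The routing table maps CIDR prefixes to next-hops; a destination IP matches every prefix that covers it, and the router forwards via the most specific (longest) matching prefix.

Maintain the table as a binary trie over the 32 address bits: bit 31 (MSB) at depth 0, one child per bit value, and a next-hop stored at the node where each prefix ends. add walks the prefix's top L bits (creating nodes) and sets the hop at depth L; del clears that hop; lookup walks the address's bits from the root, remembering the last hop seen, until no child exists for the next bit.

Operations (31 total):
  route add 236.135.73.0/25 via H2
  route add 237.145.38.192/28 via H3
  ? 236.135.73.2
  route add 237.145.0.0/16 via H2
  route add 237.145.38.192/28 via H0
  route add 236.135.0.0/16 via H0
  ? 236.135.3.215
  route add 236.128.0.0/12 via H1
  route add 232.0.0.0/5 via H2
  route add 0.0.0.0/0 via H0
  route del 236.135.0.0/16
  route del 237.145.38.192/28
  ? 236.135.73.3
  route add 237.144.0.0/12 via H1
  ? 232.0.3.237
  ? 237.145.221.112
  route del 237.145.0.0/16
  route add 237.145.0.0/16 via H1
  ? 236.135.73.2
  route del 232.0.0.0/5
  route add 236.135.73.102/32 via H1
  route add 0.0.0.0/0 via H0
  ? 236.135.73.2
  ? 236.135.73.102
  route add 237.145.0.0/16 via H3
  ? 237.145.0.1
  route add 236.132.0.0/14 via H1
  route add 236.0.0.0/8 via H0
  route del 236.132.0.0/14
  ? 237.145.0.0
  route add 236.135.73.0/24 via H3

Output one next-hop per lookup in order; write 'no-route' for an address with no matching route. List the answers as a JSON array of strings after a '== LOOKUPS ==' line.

Process each operation:
  + 236.135.73.0/25 (H2) depth=25
  + 237.145.38.192/28 (H3) depth=28
  lookup 236.135.73.2: bits 1110110010000111010010010 walk d0:-→d1:-→d2:-→d3:-→d4:-→d5:-→d6:-→d7:-→d8:-→d9:-→d10:-→d11:-→d12:-→d13:-→d14:-→d15:-→d16:-→d17:-→d18:-→d19:-→d20:-→d21:-→d22:-→d23:-→d24:-→d25:H2 -> H2
  + 237.145.0.0/16 (H2) depth=16
  + 237.145.38.192/28 (H0) depth=28
  + 236.135.0.0/16 (H0) depth=16
  lookup 236.135.3.215: bits 11101100100001110 walk d0:-→d1:-→d2:-→d3:-→d4:-→d5:-→d6:-→d7:-→d8:-→d9:-→d10:-→d11:-→d12:-→d13:-→d14:-→d15:-→d16:H0→d17:- -> H0
  + 236.128.0.0/12 (H1) depth=12
  + 232.0.0.0/5 (H2) depth=5
  + 0.0.0.0/0 (H0) depth=0
  - 236.135.0.0/16 clear@16
  - 237.145.38.192/28 clear@28
  lookup 236.135.73.3: bits 1110110010000111010010010 walk d0:H0→d1:-→d2:-→d3:-→d4:-→d5:H2→d6:-→d7:-→d8:-→d9:-→d10:-→d11:-→d12:H1→d13:-→d14:-→d15:-→d16:-→d17:-→d18:-→d19:-→d20:-→d21:-→d22:-→d23:-→d24:-→d25:H2 -> H2
  + 237.144.0.0/12 (H1) depth=12
  lookup 232.0.3.237: bits 11101 walk d0:H0→d1:-→d2:-→d3:-→d4:-→d5:H2 -> H2
  lookup 237.145.221.112: bits 1110110110010001 walk d0:H0→d1:-→d2:-→d3:-→d4:-→d5:H2→d6:-→d7:-→d8:-→d9:-→d10:-→d11:-→d12:H1→d13:-→d14:-→d15:-→d16:H2 -> H2
  - 237.145.0.0/16 clear@16
  + 237.145.0.0/16 (H1) depth=16
  lookup 236.135.73.2: bits 1110110010000111010010010 walk d0:H0→d1:-→d2:-→d3:-→d4:-→d5:H2→d6:-→d7:-→d8:-→d9:-→d10:-→d11:-→d12:H1→d13:-→d14:-→d15:-→d16:-→d17:-→d18:-→d19:-→d20:-→d21:-→d22:-→d23:-→d24:-→d25:H2 -> H2
  - 232.0.0.0/5 clear@5
  + 236.135.73.102/32 (H1) depth=32
  + 0.0.0.0/0 (H0) depth=0
  lookup 236.135.73.2: bits 1110110010000111010010010 walk d0:H0→d1:-→d2:-→d3:-→d4:-→d5:-→d6:-→d7:-→d8:-→d9:-→d10:-→d11:-→d12:H1→d13:-→d14:-→d15:-→d16:-→d17:-→d18:-→d19:-→d20:-→d21:-→d22:-→d23:-→d24:-→d25:H2 -> H2
  lookup 236.135.73.102: bits 11101100100001110100100101100110 walk d0:H0→d1:-→d2:-→d3:-→d4:-→d5:-→d6:-→d7:-→d8:-→d9:-→d10:-→d11:-→d12:H1→d13:-→d14:-→d15:-→d16:-→d17:-→d18:-→d19:-→d20:-→d21:-→d22:-→d23:-→d24:-→d25:H2→d26:-→d27:-→d28:-→d29:-→d30:-→d31:-→d32:H1 -> H1
  + 237.145.0.0/16 (H3) depth=16
  lookup 237.145.0.1: bits 111011011001000100 walk d0:H0→d1:-→d2:-→d3:-→d4:-→d5:-→d6:-→d7:-→d8:-→d9:-→d10:-→d11:-→d12:H1→d13:-→d14:-→d15:-→d16:H3→d17:-→d18:- -> H3
  + 236.132.0.0/14 (H1) depth=14
  + 236.0.0.0/8 (H0) depth=8
  - 236.132.0.0/14 clear@14
  lookup 237.145.0.0: bits 111011011001000100 walk d0:H0→d1:-→d2:-→d3:-→d4:-→d5:-→d6:-→d7:-→d8:-→d9:-→d10:-→d11:-→d12:H1→d13:-→d14:-→d15:-→d16:H3→d17:-→d18:- -> H3
  + 236.135.73.0/24 (H3) depth=24

== LOOKUPS ==
["H2","H0","H2","H2","H2","H2","H2","H1","H3","H3"]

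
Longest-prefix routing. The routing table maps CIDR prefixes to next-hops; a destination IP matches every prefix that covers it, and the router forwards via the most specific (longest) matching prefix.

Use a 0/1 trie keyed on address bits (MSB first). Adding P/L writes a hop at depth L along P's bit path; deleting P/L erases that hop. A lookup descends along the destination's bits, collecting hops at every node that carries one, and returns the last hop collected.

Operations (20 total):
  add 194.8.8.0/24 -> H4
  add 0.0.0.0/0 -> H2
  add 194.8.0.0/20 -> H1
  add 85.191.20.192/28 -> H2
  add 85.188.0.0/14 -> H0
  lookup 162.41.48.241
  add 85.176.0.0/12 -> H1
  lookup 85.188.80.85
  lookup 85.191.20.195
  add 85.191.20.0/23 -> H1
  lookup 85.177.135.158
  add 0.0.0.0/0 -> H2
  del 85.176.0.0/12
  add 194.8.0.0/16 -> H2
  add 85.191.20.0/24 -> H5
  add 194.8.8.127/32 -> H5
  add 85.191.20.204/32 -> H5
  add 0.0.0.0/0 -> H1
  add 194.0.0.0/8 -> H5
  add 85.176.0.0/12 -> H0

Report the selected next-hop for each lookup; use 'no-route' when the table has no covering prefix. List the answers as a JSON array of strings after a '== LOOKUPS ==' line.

Process each operation:
  + 194.8.8.0/24 (H4) depth=24
  + 0.0.0.0/0 (H2) depth=0
  + 194.8.0.0/20 (H1) depth=20
  + 85.191.20.192/28 (H2) depth=28
  + 85.188.0.0/14 (H0) depth=14
  Q 162.41.48.241: descend 1 ; hops seen [H2] ; pick H2
  + 85.176.0.0/12 (H1) depth=12
  Q 85.188.80.85: descend 01010101101111 ; hops seen [H2,H1,H0] ; pick H0
  Q 85.191.20.195: descend 0101010110111111000101001100 ; hops seen [H2,H1,H0,H2] ; pick H2
  + 85.191.20.0/23 (H1) depth=23
  Q 85.177.135.158: descend 010101011011 ; hops seen [H2,H1] ; pick H1
  + 0.0.0.0/0 (H2) depth=0
  - 85.176.0.0/12 clear@12
  + 194.8.0.0/16 (H2) depth=16
  + 85.191.20.0/24 (H5) depth=24
  + 194.8.8.127/32 (H5) depth=32
  + 85.191.20.204/32 (H5) depth=32
  + 0.0.0.0/0 (H1) depth=0
  + 194.0.0.0/8 (H5) depth=8
  + 85.176.0.0/12 (H0) depth=12

== LOOKUPS ==
["H2","H0","H2","H1"]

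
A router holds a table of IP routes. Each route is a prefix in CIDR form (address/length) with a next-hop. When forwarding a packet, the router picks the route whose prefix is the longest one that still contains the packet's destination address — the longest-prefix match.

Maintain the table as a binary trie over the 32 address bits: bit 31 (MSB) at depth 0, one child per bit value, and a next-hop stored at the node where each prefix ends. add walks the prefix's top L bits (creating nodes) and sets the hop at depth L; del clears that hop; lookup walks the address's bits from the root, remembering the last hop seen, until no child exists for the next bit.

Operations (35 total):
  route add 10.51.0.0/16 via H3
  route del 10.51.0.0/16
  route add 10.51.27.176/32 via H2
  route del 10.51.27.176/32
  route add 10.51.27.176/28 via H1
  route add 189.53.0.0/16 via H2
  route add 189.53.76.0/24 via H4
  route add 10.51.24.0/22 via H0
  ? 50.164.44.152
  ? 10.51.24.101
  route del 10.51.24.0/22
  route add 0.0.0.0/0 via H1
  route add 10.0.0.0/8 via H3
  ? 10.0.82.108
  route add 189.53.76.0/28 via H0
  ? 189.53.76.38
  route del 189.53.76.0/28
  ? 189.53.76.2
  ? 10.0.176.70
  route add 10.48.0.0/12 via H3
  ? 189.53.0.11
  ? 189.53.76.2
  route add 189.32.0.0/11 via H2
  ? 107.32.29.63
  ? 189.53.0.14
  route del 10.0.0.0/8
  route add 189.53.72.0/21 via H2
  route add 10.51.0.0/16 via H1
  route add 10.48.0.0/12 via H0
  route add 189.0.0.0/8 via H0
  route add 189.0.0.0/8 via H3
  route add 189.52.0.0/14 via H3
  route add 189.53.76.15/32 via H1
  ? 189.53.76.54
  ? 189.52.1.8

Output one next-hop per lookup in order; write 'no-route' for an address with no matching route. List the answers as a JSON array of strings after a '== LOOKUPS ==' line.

Apply in order:
  add 10.51.0.0/16 -> H3 at depth 16
  del 10.51.0.0/16 (clear depth 16)
  add 10.51.27.176/32 -> H2 at depth 32
  del 10.51.27.176/32 (clear depth 32)
  add 10.51.27.176/28 -> H1 at depth 28
  add 189.53.0.0/16 -> H2 at depth 16
  add 189.53.76.0/24 -> H4 at depth 24
  add 10.51.24.0/22 -> H0 at depth 22
  lookup 50.164.44.152: bits 00 walk d0:-→d1:-→d2:- -> no-route
  lookup 10.51.24.101: bits 0000101000110011000110 walk d0:-→d1:-→d2:-→d3:-→d4:-→d5:-→d6:-→d7:-→d8:-→d9:-→d10:-→d11:-→d12:-→d13:-→d14:-→d15:-→d16:-→d17:-→d18:-→d19:-→d20:-→d21:-→d22:H0 -> H0
  del 10.51.24.0/22 (clear depth 22)
  add 0.0.0.0/0 -> H1 at depth 0
  add 10.0.0.0/8 -> H3 at depth 8
  lookup 10.0.82.108: bits 0000101000 walk d0:H1→d1:-→d2:-→d3:-→d4:-→d5:-→d6:-→d7:-→d8:H3→d9:-→d10:- -> H3
  add 189.53.76.0/28 -> H0 at depth 28
  lookup 189.53.76.38: bits 10111101001101010100110000 walk d0:H1→d1:-→d2:-→d3:-→d4:-→d5:-→d6:-→d7:-→d8:-→d9:-→d10:-→d11:-→d12:-→d13:-→d14:-→d15:-→d16:H2→d17:-→d18:-→d19:-→d20:-→d21:-→d22:-→d23:-→d24:H4→d25:-→d26:- -> H4
  del 189.53.76.0/28 (clear depth 28)
  lookup 189.53.76.2: bits 1011110100110101010011000000 walk d0:H1→d1:-→d2:-→d3:-→d4:-→d5:-→d6:-→d7:-→d8:-→d9:-→d10:-→d11:-→d12:-→d13:-→d14:-→d15:-→d16:H2→d17:-→d18:-→d19:-→d20:-→d21:-→d22:-→d23:-→d24:H4→d25:-→d26:-→d27:-→d28:- -> H4
  lookup 10.0.176.70: bits 0000101000 walk d0:H1→d1:-→d2:-→d3:-→d4:-→d5:-→d6:-→d7:-→d8:H3→d9:-→d10:- -> H3
  add 10.48.0.0/12 -> H3 at depth 12
  lookup 189.53.0.11: bits 10111101001101010 walk d0:H1→d1:-→d2:-→d3:-→d4:-→d5:-→d6:-→d7:-→d8:-→d9:-→d10:-→d11:-→d12:-→d13:-→d14:-→d15:-→d16:H2→d17:- -> H2
  lookup 189.53.76.2: bits 1011110100110101010011000000 walk d0:H1→d1:-→d2:-→d3:-→d4:-→d5:-→d6:-→d7:-→d8:-→d9:-→d10:-→d11:-→d12:-→d13:-→d14:-→d15:-→d16:H2→d17:-→d18:-→d19:-→d20:-→d21:-→d22:-→d23:-→d24:H4→d25:-→d26:-→d27:-→d28:- -> H4
  add 189.32.0.0/11 -> H2 at depth 11
  lookup 107.32.29.63: bits 0 walk d0:H1→d1:- -> H1
  lookup 189.53.0.14: bits 10111101001101010 walk d0:H1→d1:-→d2:-→d3:-→d4:-→d5:-→d6:-→d7:-→d8:-→d9:-→d10:-→d11:H2→d12:-→d13:-→d14:-→d15:-→d16:H2→d17:- -> H2
  del 10.0.0.0/8 (clear depth 8)
  add 189.53.72.0/21 -> H2 at depth 21
  add 10.51.0.0/16 -> H1 at depth 16
  add 10.48.0.0/12 -> H0 at depth 12
  add 189.0.0.0/8 -> H0 at depth 8
  add 189.0.0.0/8 -> H3 at depth 8
  add 189.52.0.0/14 -> H3 at depth 14
  add 189.53.76.15/32 -> H1 at depth 32
  lookup 189.53.76.54: bits 10111101001101010100110000 walk d0:H1→d1:-→d2:-→d3:-→d4:-→d5:-→d6:-→d7:-→d8:H3→d9:-→d10:-→d11:H2→d12:-→d13:-→d14:H3→d15:-→d16:H2→d17:-→d18:-→d19:-→d20:-→d21:H2→d22:-→d23:-→d24:H4→d25:-→d26:- -> H4
  lookup 189.52.1.8: bits 101111010011010 walk d0:H1→d1:-→d2:-→d3:-→d4:-→d5:-→d6:-→d7:-→d8:H3→d9:-→d10:-→d11:H2→d12:-→d13:-→d14:H3→d15:- -> H3

== LOOKUPS ==
["no-route","H0","H3","H4","H4","H3","H2","H4","H1","H2","H4","H3"]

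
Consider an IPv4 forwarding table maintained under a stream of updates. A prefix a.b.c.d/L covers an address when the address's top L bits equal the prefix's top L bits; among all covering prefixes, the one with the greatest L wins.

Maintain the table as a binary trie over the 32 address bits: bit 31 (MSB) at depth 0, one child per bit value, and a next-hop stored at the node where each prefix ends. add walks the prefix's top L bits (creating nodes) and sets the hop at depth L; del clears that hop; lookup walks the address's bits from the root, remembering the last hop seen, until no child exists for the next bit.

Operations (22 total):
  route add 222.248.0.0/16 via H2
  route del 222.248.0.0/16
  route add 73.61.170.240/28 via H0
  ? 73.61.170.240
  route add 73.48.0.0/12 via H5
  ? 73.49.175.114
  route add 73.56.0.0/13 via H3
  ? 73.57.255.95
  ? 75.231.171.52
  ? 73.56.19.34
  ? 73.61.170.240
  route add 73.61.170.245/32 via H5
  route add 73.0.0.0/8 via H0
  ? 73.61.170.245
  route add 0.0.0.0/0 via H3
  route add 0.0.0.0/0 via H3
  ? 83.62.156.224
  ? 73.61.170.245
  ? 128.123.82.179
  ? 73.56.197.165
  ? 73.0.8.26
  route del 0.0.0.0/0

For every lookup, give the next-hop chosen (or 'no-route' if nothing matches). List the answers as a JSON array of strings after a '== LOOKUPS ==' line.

Process each operation:
  add 222.248.0.0/16 -> H2 at depth 16
  del 222.248.0.0/16 (clear depth 16)
  add 73.61.170.240/28 -> H0 at depth 28
  Q 73.61.170.240: descend 0100100100111101101010101111 ; hops seen [H0] ; pick H0
  add 73.48.0.0/12 -> H5 at depth 12
  Q 73.49.175.114: descend 010010010011 ; hops seen [H5] ; pick H5
  add 73.56.0.0/13 -> H3 at depth 13
  Q 73.57.255.95: descend 0100100100111 ; hops seen [H5,H3] ; pick H3
  Q 75.231.171.52: descend 010010 ; hops seen [∅] ; pick no-route
  Q 73.56.19.34: descend 0100100100111 ; hops seen [H5,H3] ; pick H3
  Q 73.61.170.240: descend 0100100100111101101010101111 ; hops seen [H5,H3,H0] ; pick H0
  add 73.61.170.245/32 -> H5 at depth 32
  add 73.0.0.0/8 -> H0 at depth 8
  Q 73.61.170.245: descend 01001001001111011010101011110101 ; hops seen [H0,H5,H3,H0,H5] ; pick H5
  add 0.0.0.0/0 -> H3 at depth 0
  add 0.0.0.0/0 -> H3 at depth 0
  Q 83.62.156.224: descend 010 ; hops seen [H3] ; pick H3
  Q 73.61.170.245: descend 01001001001111011010101011110101 ; hops seen [H3,H0,H5,H3,H0,H5] ; pick H5
  Q 128.123.82.179: descend 1 ; hops seen [H3] ; pick H3
  Q 73.56.197.165: descend 0100100100111 ; hops seen [H3,H0,H5,H3] ; pick H3
  Q 73.0.8.26: descend 0100100100 ; hops seen [H3,H0] ; pick H0
  del 0.0.0.0/0 (clear depth 0)

== LOOKUPS ==
["H0","H5","H3","no-route","H3","H0","H5","H3","H5","H3","H3","H0"]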